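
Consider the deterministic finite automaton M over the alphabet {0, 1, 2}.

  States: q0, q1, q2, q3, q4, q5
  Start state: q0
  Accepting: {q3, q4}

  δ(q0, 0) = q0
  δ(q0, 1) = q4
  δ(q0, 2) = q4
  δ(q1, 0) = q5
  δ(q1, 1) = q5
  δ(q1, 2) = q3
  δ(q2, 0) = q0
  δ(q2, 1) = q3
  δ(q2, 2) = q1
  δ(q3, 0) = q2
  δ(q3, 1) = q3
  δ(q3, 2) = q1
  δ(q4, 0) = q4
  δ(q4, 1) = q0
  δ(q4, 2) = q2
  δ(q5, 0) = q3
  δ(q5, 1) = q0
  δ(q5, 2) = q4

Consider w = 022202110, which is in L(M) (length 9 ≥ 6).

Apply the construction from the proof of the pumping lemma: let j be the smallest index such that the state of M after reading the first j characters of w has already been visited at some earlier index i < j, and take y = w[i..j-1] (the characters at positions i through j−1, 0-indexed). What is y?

Run of M on w = 0 2 2 2 0 2 1 1 0:
  step 0: q0  (start)
  step 1: q0  (read 0: q0→q0)   ← first repeat (q0 seen earlier)
  step 2: q4  (read 2: q0→q4)
  step 3: q2  (read 2: q4→q2)
  step 4: q1  (read 2: q2→q1)
  step 5: q5  (read 0: q1→q5)
  step 6: q4  (read 2: q5→q4)
  step 7: q0  (read 1: q4→q0)
  step 8: q4  (read 1: q0→q4)
  step 9: q4  (read 0: q4→q4)

So i = 0, j = 1, giving x = w[0:0] = ε, y = w[0:1] = 0, z = w[1:9] = 22202110.
Check: |xy| = 1 ≤ 6 and |y| = 1 ≥ 1. Reading y takes M from q0 back to q0, so every xyⁱz is accepted.

0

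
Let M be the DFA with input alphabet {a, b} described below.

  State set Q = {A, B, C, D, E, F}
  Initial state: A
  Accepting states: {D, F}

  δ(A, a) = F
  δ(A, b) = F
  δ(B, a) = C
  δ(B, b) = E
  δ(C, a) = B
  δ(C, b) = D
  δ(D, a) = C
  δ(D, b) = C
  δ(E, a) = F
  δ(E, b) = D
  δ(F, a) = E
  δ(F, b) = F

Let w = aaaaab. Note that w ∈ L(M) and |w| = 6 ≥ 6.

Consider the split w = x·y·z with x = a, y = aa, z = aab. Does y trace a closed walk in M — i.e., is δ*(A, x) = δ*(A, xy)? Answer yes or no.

yes

Run of M on the first 3 characters of w = a a a:
  step 0: A  (start)
  step 1: F  (read a: A→F)
  step 2: E  (read a: F→E)
  step 3: F  (read a: E→F)

After x (step 1): F. After xy (step 3): F.
They match, so y = aa drives M around a cycle from F back to itself; pumping y any number of times keeps M in F before reading z, and xyⁱz ∈ L(M) for every i ≥ 0.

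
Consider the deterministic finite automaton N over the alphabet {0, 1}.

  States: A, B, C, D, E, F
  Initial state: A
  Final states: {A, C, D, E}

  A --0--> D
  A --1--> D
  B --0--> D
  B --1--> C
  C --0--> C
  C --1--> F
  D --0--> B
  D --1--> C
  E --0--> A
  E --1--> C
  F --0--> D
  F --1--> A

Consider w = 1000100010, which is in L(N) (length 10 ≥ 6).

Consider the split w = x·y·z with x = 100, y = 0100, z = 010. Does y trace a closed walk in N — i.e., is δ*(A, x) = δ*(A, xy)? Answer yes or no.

State sequence: A -1-> D -0-> B -0-> D -0-> B -1-> C -0-> C -0-> C

After x (step 3): D. After xy (step 7): C.
They differ (D ≠ C), so y is not a cycle from the state after x; this split is not the one the pumping-lemma construction produces, and pumping y need not keep the string in L(N).

no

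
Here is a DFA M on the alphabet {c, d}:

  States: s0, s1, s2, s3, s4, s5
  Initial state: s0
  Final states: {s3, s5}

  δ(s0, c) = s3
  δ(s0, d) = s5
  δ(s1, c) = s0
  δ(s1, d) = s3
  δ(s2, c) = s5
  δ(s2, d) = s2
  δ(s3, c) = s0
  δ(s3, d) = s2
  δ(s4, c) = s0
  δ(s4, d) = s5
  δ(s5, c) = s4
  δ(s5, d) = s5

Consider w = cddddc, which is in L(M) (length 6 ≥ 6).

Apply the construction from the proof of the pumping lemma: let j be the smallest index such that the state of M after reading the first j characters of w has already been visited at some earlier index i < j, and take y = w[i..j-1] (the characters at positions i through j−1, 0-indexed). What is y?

Run of M on w = c d d d d c:
  step 0: s0  (start)
  step 1: s3  (read c: s0→s3)
  step 2: s2  (read d: s3→s2)
  step 3: s2  (read d: s2→s2)   ← first repeat (s2 seen earlier)
  step 4: s2  (read d: s2→s2)
  step 5: s2  (read d: s2→s2)
  step 6: s5  (read c: s2→s5)

So i = 2, j = 3, giving x = w[0:2] = cd, y = w[2:3] = d, z = w[3:6] = ddc.
Check: |xy| = 3 ≤ 6 and |y| = 1 ≥ 1. Reading y takes M from s2 back to s2, so every xyⁱz is accepted.

d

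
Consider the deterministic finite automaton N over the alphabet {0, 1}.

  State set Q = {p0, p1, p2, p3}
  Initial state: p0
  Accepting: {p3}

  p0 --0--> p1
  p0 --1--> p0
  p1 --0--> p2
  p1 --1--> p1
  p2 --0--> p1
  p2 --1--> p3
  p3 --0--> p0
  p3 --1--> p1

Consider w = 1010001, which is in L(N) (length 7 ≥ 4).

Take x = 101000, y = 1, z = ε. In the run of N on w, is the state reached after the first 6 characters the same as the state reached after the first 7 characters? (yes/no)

State sequence: p0 -1-> p0 -0-> p1 -1-> p1 -0-> p2 -0-> p1 -0-> p2 -1-> p3

After x (step 6): p2. After xy (step 7): p3.
They differ (p2 ≠ p3), so y is not a cycle from the state after x; this split is not the one the pumping-lemma construction produces, and pumping y need not keep the string in L(N).

no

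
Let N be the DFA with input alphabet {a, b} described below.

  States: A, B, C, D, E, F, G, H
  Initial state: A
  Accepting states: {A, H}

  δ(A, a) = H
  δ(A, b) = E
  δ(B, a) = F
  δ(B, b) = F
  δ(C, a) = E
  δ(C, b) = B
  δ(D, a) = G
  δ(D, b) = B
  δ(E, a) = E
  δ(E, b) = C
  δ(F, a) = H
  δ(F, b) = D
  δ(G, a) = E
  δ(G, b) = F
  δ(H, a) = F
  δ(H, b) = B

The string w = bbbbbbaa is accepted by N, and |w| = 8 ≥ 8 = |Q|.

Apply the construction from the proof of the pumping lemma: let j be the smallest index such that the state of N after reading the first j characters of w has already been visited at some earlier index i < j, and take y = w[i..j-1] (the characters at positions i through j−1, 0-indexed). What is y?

State sequence: A -b-> E -b-> C -b-> B -b-> F -b-> D -b-> B -a-> F -a-> H
First repeat at step 6: B was already visited.

So i = 3, j = 6, giving x = w[0:3] = bbb, y = w[3:6] = bbb, z = w[6:8] = aa.
Check: |xy| = 6 ≤ 8 and |y| = 3 ≥ 1. Reading y takes N from B back to B, so every xyⁱz is accepted.

bbb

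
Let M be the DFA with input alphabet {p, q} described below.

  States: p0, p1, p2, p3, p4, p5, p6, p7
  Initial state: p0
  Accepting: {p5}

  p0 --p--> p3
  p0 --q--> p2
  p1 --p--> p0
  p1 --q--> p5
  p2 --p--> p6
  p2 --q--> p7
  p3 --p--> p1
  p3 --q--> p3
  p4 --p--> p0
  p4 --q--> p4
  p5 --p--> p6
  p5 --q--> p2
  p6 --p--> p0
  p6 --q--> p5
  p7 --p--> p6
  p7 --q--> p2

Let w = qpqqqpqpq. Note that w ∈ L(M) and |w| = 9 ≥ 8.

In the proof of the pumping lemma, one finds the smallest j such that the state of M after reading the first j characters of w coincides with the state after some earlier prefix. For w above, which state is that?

State sequence: p0 -q-> p2 -p-> p6 -q-> p5 -q-> p2 -q-> p7 -p-> p6 -q-> p5 -p-> p6 -q-> p5
First repeat at step 4: p2 was already visited.

The earliest repeat is at step j = 4: M is in p2, which it already visited at step i = 1.
The DFA has 8 states, so the proof of the pumping lemma guarantees a repeated state among the first 8+1 visited; the segment between the two visits is the pumpable y.

p2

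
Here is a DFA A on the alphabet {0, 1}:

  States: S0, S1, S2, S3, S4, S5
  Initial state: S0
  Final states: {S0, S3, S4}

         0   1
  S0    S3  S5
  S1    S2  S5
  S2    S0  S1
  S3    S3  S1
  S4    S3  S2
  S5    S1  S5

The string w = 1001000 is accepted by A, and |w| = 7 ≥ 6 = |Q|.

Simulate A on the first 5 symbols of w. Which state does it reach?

S2

Run of A on the first 5 characters of w = 1 0 0 1 0:
  step 0: S0  (start)
  step 1: S5  (read 1: S0→S5)
  step 2: S1  (read 0: S5→S1)
  step 3: S2  (read 0: S1→S2)
  step 4: S1  (read 1: S2→S1)
  step 5: S2  (read 0: S1→S2)

After reading 5 characters, A is in state S2.
(This kind of state-tracing is the core of the pumping-lemma construction: with 6 states, pigeonhole forces a repeat within the first 6 steps.)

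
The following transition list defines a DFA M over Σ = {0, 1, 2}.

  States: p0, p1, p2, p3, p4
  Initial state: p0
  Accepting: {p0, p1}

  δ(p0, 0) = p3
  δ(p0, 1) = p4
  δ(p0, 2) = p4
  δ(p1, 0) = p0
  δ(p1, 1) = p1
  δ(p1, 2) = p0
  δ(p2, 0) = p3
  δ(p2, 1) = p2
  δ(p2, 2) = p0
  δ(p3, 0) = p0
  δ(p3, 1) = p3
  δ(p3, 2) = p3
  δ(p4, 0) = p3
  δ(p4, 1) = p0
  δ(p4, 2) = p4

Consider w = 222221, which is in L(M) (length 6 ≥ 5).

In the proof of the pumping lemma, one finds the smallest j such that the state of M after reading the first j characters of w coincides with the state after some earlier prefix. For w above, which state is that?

State sequence: p0 -2-> p4 -2-> p4 -2-> p4 -2-> p4 -2-> p4 -1-> p0
First repeat at step 2: p4 was already visited.

The earliest repeat is at step j = 2: M is in p4, which it already visited at step i = 1.

p4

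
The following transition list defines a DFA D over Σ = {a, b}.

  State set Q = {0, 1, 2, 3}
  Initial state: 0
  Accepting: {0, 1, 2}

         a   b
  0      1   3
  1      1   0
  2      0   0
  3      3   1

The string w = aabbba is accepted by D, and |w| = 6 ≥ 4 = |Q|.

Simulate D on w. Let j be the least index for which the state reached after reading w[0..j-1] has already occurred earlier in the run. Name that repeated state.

State sequence: 0 -a-> 1 -a-> 1 -b-> 0 -b-> 3 -b-> 1 -a-> 1
First repeat at step 2: 1 was already visited.

The earliest repeat is at step j = 2: D is in 1, which it already visited at step i = 1.
Pumping length from the standard proof: p = 4 (the number of states). The repeated state found above gives |xy| = j ≤ 4 and |y| = j − i ≥ 1.

1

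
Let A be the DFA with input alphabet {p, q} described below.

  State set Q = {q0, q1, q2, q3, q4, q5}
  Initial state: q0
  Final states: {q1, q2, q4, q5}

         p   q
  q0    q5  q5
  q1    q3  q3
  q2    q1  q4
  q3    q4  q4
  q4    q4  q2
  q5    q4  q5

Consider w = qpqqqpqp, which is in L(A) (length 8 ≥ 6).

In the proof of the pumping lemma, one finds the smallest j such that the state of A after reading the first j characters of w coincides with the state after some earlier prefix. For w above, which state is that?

Run of A on w = q p q q q p q p:
  step 0: q0  (start)
  step 1: q5  (read q: q0→q5)
  step 2: q4  (read p: q5→q4)
  step 3: q2  (read q: q4→q2)
  step 4: q4  (read q: q2→q4)   ← first repeat (q4 seen earlier)
  step 5: q2  (read q: q4→q2)
  step 6: q1  (read p: q2→q1)
  step 7: q3  (read q: q1→q3)
  step 8: q4  (read p: q3→q4)

The earliest repeat is at step j = 4: A is in q4, which it already visited at step i = 2.

q4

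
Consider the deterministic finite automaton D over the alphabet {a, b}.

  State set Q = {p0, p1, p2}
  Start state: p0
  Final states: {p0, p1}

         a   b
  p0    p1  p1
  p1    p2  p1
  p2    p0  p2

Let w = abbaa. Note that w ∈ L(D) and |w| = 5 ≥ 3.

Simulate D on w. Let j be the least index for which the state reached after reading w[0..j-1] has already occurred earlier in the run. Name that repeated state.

p1

State sequence: p0 -a-> p1 -b-> p1 -b-> p1 -a-> p2 -a-> p0
First repeat at step 2: p1 was already visited.

The earliest repeat is at step j = 2: D is in p1, which it already visited at step i = 1.
Since D has 3 states, any run of length ≥ 3 visits 3+1 states, so by pigeonhole some state repeats within the first 3 steps — that repeat gives the pumpable loop.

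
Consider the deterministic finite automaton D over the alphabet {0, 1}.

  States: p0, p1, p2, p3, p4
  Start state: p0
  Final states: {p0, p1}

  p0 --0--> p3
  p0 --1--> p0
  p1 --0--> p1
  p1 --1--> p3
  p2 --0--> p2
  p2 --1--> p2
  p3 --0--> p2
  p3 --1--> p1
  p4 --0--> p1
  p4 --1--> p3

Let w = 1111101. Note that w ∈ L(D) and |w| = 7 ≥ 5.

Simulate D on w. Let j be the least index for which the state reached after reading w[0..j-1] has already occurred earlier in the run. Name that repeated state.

p0

State sequence: p0 -1-> p0 -1-> p0 -1-> p0 -1-> p0 -1-> p0 -0-> p3 -1-> p1
First repeat at step 1: p0 was already visited.

The earliest repeat is at step j = 1: D is in p0, which it already visited at step i = 0.
Pumping length from the standard proof: p = 5 (the number of states). The repeated state found above gives |xy| = j ≤ 5 and |y| = j − i ≥ 1.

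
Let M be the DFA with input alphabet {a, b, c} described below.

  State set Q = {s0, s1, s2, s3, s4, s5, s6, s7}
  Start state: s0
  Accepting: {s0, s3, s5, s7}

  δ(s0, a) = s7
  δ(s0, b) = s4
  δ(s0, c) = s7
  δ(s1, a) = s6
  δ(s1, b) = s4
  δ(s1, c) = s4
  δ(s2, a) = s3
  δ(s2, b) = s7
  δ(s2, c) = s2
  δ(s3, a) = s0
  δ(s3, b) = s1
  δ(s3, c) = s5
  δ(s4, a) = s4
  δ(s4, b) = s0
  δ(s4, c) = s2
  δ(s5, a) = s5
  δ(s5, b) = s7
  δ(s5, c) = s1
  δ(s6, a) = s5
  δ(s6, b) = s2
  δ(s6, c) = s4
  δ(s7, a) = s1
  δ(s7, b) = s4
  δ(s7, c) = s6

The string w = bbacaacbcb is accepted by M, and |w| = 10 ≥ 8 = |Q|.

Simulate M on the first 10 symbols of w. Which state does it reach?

State sequence: s0 -b-> s4 -b-> s0 -a-> s7 -c-> s6 -a-> s5 -a-> s5 -c-> s1 -b-> s4 -c-> s2 -b-> s7

After reading 10 characters, M is in state s7.

s7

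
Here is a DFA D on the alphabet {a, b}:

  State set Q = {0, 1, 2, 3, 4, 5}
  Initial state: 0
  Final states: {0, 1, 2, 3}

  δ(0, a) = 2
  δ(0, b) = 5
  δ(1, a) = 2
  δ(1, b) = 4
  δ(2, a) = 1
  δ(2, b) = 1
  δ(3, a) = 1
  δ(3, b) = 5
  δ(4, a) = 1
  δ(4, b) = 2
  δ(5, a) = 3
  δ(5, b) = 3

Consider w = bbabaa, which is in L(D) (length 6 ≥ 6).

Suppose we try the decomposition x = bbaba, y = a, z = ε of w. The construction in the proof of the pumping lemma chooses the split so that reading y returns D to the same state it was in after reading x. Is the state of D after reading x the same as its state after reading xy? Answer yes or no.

Run of D on the first 6 characters of w = b b a b a a:
  step 0: 0  (start)
  step 1: 5  (read b: 0→5)
  step 2: 3  (read b: 5→3)
  step 3: 1  (read a: 3→1)
  step 4: 4  (read b: 1→4)
  step 5: 1  (read a: 4→1)
  step 6: 2  (read a: 1→2)

After x (step 5): 1. After xy (step 6): 2.
They differ (1 ≠ 2), so y is not a cycle from the state after x; this split is not the one the pumping-lemma construction produces, and pumping y need not keep the string in L(D).

no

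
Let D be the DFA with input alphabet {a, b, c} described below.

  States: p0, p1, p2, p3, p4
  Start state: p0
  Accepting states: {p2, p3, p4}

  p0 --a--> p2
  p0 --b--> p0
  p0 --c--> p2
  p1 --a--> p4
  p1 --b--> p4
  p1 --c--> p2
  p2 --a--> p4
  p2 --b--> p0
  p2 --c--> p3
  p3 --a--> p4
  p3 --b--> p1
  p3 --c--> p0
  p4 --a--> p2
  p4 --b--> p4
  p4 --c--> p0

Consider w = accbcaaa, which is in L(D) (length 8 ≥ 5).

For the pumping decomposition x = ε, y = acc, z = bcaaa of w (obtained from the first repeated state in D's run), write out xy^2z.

xy^2z = ε·acc·acc·bcaaa = accaccbcaaa.
Reading y = acc takes D from p0 back to p0, so after x·y·y the machine is still in p0, and z then leads to the accepting state p4. Hence accaccbcaaa ∈ L(D).

accaccbcaaa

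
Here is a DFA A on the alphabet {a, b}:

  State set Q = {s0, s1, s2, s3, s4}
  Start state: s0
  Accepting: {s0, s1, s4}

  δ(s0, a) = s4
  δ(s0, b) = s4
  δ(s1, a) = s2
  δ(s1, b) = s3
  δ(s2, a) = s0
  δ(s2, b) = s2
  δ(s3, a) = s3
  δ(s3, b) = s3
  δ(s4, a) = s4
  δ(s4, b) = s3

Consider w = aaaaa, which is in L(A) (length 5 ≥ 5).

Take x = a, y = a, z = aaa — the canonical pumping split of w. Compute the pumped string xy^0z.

xy⁰z = xz = a·aaa = aaaa.
Reading y = a takes A from s4 back to s4, so after x the machine is still in s4, and z then leads to the accepting state s4. Hence aaaa ∈ L(A).

aaaa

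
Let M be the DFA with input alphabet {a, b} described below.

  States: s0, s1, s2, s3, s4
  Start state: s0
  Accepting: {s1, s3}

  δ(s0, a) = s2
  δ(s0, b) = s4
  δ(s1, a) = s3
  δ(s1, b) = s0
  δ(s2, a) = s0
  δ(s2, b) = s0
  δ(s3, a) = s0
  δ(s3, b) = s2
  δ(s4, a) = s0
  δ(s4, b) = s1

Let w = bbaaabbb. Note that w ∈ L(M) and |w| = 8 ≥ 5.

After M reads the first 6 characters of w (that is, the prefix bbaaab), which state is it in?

s0

State sequence: s0 -b-> s4 -b-> s1 -a-> s3 -a-> s0 -a-> s2 -b-> s0

After reading 6 characters, M is in state s0.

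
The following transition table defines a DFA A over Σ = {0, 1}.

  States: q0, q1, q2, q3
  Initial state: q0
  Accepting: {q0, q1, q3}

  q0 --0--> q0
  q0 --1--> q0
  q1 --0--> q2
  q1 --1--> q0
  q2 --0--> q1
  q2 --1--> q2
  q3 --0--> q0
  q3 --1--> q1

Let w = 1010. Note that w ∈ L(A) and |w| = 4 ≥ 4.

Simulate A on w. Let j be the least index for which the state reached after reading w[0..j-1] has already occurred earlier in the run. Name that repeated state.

q0

State sequence: q0 -1-> q0 -0-> q0 -1-> q0 -0-> q0
First repeat at step 1: q0 was already visited.

The earliest repeat is at step j = 1: A is in q0, which it already visited at step i = 0.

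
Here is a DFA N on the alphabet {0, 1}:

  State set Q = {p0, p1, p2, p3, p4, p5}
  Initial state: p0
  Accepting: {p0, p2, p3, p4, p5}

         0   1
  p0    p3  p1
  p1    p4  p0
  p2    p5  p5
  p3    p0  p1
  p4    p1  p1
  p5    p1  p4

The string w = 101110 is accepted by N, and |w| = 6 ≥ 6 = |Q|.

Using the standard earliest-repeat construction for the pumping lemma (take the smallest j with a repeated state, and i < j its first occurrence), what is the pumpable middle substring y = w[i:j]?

01

Run of N on w = 1 0 1 1 1 0:
  step 0: p0  (start)
  step 1: p1  (read 1: p0→p1)
  step 2: p4  (read 0: p1→p4)
  step 3: p1  (read 1: p4→p1)   ← first repeat (p1 seen earlier)
  step 4: p0  (read 1: p1→p0)
  step 5: p1  (read 1: p0→p1)
  step 6: p4  (read 0: p1→p4)

So i = 1, j = 3, giving x = w[0:1] = 1, y = w[1:3] = 01, z = w[3:6] = 110.
Check: |xy| = 3 ≤ 6 and |y| = 2 ≥ 1. Reading y takes N from p1 back to p1, so every xyⁱz is accepted.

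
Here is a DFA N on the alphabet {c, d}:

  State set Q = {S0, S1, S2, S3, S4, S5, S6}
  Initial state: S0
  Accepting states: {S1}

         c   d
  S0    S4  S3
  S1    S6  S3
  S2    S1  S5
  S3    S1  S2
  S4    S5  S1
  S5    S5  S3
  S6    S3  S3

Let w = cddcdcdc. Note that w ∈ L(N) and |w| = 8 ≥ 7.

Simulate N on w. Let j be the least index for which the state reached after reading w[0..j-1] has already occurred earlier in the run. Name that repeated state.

S1

State sequence: S0 -c-> S4 -d-> S1 -d-> S3 -c-> S1 -d-> S3 -c-> S1 -d-> S3 -c-> S1
First repeat at step 4: S1 was already visited.

The earliest repeat is at step j = 4: N is in S1, which it already visited at step i = 2.
Since N has 7 states, any run of length ≥ 7 visits 7+1 states, so by pigeonhole some state repeats within the first 7 steps — that repeat gives the pumpable loop.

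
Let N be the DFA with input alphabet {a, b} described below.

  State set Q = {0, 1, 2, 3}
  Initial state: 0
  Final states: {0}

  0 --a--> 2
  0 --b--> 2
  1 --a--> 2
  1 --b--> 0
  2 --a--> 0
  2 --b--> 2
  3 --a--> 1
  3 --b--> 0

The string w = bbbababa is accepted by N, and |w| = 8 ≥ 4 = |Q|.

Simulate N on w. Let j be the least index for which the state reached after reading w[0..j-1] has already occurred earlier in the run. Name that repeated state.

2

Run of N on w = b b b a b a b a:
  step 0: 0  (start)
  step 1: 2  (read b: 0→2)
  step 2: 2  (read b: 2→2)   ← first repeat (2 seen earlier)
  step 3: 2  (read b: 2→2)
  step 4: 0  (read a: 2→0)
  step 5: 2  (read b: 0→2)
  step 6: 0  (read a: 2→0)
  step 7: 2  (read b: 0→2)
  step 8: 0  (read a: 2→0)

The earliest repeat is at step j = 2: N is in 2, which it already visited at step i = 1.
Since N has 4 states, any run of length ≥ 4 visits 4+1 states, so by pigeonhole some state repeats within the first 4 steps — that repeat gives the pumpable loop.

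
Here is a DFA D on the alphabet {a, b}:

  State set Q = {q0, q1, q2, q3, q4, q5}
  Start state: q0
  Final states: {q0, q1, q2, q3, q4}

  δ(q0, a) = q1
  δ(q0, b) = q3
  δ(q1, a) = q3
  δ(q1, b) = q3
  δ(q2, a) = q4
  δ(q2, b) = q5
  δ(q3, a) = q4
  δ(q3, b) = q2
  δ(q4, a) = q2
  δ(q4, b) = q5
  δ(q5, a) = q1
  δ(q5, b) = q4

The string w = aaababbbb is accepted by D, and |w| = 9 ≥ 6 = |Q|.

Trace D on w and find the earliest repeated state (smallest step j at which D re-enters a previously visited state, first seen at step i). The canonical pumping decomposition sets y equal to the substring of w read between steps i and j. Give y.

Run of D on w = a a a b a b b b b:
  step 0: q0  (start)
  step 1: q1  (read a: q0→q1)
  step 2: q3  (read a: q1→q3)
  step 3: q4  (read a: q3→q4)
  step 4: q5  (read b: q4→q5)
  step 5: q1  (read a: q5→q1)   ← first repeat (q1 seen earlier)
  step 6: q3  (read b: q1→q3)
  step 7: q2  (read b: q3→q2)
  step 8: q5  (read b: q2→q5)
  step 9: q4  (read b: q5→q4)

So i = 1, j = 5, giving x = w[0:1] = a, y = w[1:5] = aaba, z = w[5:9] = bbbb.
Check: |xy| = 5 ≤ 6 and |y| = 4 ≥ 1. Reading y takes D from q1 back to q1, so every xyⁱz is accepted.

aaba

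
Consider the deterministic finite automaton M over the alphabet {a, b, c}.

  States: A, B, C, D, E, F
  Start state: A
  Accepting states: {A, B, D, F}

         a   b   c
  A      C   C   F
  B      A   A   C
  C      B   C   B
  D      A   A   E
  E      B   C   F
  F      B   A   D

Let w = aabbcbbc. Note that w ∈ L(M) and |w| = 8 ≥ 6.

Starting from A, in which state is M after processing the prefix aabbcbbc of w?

Run of M on the first 8 characters of w = a a b b c b b c:
  step 0: A  (start)
  step 1: C  (read a: A→C)
  step 2: B  (read a: C→B)
  step 3: A  (read b: B→A)
  step 4: C  (read b: A→C)
  step 5: B  (read c: C→B)
  step 6: A  (read b: B→A)
  step 7: C  (read b: A→C)
  step 8: B  (read c: C→B)

After reading 8 characters, M is in state B.
(This kind of state-tracing is the core of the pumping-lemma construction: with 6 states, pigeonhole forces a repeat within the first 6 steps.)

B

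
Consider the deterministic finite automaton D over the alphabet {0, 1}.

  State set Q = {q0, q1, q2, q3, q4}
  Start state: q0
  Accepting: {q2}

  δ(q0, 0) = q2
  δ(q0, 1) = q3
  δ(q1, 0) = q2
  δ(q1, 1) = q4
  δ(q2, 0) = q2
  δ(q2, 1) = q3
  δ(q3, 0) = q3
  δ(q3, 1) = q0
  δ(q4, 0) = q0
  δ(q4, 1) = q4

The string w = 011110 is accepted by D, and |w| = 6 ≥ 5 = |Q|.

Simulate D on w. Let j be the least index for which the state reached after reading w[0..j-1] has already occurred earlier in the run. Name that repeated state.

q0

Run of D on w = 0 1 1 1 1 0:
  step 0: q0  (start)
  step 1: q2  (read 0: q0→q2)
  step 2: q3  (read 1: q2→q3)
  step 3: q0  (read 1: q3→q0)   ← first repeat (q0 seen earlier)
  step 4: q3  (read 1: q0→q3)
  step 5: q0  (read 1: q3→q0)
  step 6: q2  (read 0: q0→q2)

The earliest repeat is at step j = 3: D is in q0, which it already visited at step i = 0.
Since D has 5 states, any run of length ≥ 5 visits 5+1 states, so by pigeonhole some state repeats within the first 5 steps — that repeat gives the pumpable loop.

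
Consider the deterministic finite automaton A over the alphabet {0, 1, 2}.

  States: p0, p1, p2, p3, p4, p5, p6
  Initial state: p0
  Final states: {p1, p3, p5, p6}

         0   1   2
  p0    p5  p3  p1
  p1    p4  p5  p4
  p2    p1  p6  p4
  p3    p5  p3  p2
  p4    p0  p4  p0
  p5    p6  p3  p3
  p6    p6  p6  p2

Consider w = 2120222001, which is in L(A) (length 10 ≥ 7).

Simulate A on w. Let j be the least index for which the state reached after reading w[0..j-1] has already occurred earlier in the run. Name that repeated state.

Run of A on w = 2 1 2 0 2 2 2 0 0 1:
  step 0: p0  (start)
  step 1: p1  (read 2: p0→p1)
  step 2: p5  (read 1: p1→p5)
  step 3: p3  (read 2: p5→p3)
  step 4: p5  (read 0: p3→p5)   ← first repeat (p5 seen earlier)
  step 5: p3  (read 2: p5→p3)
  step 6: p2  (read 2: p3→p2)
  step 7: p4  (read 2: p2→p4)
  step 8: p0  (read 0: p4→p0)
  step 9: p5  (read 0: p0→p5)
  step 10: p3  (read 1: p5→p3)

The earliest repeat is at step j = 4: A is in p5, which it already visited at step i = 2.

p5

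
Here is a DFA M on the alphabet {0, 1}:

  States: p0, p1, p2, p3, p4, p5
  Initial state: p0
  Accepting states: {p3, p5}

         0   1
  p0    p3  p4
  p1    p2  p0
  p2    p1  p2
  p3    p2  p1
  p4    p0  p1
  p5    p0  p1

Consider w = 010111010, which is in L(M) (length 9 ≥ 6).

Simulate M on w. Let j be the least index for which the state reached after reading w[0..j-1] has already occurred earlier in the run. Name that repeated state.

Run of M on w = 0 1 0 1 1 1 0 1 0:
  step 0: p0  (start)
  step 1: p3  (read 0: p0→p3)
  step 2: p1  (read 1: p3→p1)
  step 3: p2  (read 0: p1→p2)
  step 4: p2  (read 1: p2→p2)   ← first repeat (p2 seen earlier)
  step 5: p2  (read 1: p2→p2)
  step 6: p2  (read 1: p2→p2)
  step 7: p1  (read 0: p2→p1)
  step 8: p0  (read 1: p1→p0)
  step 9: p3  (read 0: p0→p3)

The earliest repeat is at step j = 4: M is in p2, which it already visited at step i = 3.

p2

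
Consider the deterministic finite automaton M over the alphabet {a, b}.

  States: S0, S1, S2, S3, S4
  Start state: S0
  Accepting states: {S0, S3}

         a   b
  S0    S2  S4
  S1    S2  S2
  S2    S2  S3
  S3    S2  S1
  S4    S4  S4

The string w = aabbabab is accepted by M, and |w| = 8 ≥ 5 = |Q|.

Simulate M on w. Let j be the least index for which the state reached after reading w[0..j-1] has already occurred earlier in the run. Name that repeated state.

S2

State sequence: S0 -a-> S2 -a-> S2 -b-> S3 -b-> S1 -a-> S2 -b-> S3 -a-> S2 -b-> S3
First repeat at step 2: S2 was already visited.

The earliest repeat is at step j = 2: M is in S2, which it already visited at step i = 1.
The DFA has 5 states, so the proof of the pumping lemma guarantees a repeated state among the first 5+1 visited; the segment between the two visits is the pumpable y.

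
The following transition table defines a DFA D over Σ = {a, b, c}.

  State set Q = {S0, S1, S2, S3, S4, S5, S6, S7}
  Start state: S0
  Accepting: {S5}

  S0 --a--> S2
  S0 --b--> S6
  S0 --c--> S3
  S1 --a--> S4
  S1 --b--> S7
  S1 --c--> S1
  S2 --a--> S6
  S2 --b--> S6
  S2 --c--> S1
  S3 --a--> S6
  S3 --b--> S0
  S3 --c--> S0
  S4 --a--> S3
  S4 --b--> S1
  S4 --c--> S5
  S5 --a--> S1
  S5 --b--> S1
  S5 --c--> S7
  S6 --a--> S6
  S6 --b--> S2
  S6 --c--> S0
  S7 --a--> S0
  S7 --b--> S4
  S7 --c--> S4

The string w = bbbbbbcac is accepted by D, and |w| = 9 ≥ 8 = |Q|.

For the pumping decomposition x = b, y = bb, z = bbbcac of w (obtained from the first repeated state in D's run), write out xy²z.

bbbbbbbbcac

xy^2z = b·bb·bb·bbbcac = bbbbbbbbcac.
Reading y = bb takes D from S6 back to S6, so after x·y·y the machine is still in S6, and z then leads to the accepting state S5. Hence bbbbbbbbcac ∈ L(D).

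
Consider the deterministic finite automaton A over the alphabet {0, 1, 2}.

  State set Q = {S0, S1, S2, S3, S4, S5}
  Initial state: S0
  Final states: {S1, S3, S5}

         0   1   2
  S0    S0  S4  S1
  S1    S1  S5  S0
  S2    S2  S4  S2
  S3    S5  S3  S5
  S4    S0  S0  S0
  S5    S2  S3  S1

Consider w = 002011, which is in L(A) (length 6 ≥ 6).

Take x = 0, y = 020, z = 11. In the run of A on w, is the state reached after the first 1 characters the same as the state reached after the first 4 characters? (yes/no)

State sequence: S0 -0-> S0 -0-> S0 -2-> S1 -0-> S1

After x (step 1): S0. After xy (step 4): S1.
They differ (S0 ≠ S1), so y is not a cycle from the state after x; this split is not the one the pumping-lemma construction produces, and pumping y need not keep the string in L(A).

no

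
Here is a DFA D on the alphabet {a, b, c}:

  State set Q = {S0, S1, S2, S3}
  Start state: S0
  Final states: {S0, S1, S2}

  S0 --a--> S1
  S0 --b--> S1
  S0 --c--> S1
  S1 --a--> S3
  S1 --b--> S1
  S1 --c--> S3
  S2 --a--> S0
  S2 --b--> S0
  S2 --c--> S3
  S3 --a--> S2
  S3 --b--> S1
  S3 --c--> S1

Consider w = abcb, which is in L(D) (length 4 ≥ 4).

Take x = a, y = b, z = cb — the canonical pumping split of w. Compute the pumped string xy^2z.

abbcb

xy^2z = a·b·b·cb = abbcb.
Reading y = b takes D from S1 back to S1, so after x·y·y the machine is still in S1, and z then leads to the accepting state S1. Hence abbcb ∈ L(D).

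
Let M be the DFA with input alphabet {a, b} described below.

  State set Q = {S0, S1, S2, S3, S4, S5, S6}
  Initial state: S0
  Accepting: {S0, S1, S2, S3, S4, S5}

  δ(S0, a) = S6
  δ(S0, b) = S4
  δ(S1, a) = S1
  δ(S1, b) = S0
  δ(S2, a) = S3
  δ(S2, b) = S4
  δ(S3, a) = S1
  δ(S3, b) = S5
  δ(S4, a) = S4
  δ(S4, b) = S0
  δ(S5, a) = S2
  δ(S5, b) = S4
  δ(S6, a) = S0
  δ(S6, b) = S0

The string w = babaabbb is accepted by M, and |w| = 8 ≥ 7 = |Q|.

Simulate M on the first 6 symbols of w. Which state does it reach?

S4

Run of M on the first 6 characters of w = b a b a a b:
  step 0: S0  (start)
  step 1: S4  (read b: S0→S4)
  step 2: S4  (read a: S4→S4)
  step 3: S0  (read b: S4→S0)
  step 4: S6  (read a: S0→S6)
  step 5: S0  (read a: S6→S0)
  step 6: S4  (read b: S0→S4)

After reading 6 characters, M is in state S4.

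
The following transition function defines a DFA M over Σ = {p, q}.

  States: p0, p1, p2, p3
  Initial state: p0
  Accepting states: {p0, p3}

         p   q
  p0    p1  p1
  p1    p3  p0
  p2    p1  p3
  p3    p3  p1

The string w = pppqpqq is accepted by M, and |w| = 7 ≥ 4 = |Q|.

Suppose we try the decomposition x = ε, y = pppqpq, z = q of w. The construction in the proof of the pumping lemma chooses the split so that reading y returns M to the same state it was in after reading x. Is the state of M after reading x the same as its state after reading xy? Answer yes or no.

no

Run of M on the first 6 characters of w = p p p q p q:
  step 0: p0  (start)
  step 1: p1  (read p: p0→p1)
  step 2: p3  (read p: p1→p3)
  step 3: p3  (read p: p3→p3)
  step 4: p1  (read q: p3→p1)
  step 5: p3  (read p: p1→p3)
  step 6: p1  (read q: p3→p1)

After x (step 0): p0. After xy (step 6): p1.
They differ (p0 ≠ p1), so y is not a cycle from the state after x; this split is not the one the pumping-lemma construction produces, and pumping y need not keep the string in L(M).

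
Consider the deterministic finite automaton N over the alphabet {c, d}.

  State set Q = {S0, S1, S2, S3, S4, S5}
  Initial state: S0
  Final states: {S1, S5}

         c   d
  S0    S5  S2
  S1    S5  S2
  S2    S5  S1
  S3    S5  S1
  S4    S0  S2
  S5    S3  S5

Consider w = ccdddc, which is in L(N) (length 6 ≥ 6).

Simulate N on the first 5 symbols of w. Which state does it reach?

S1

State sequence: S0 -c-> S5 -c-> S3 -d-> S1 -d-> S2 -d-> S1

After reading 5 characters, N is in state S1.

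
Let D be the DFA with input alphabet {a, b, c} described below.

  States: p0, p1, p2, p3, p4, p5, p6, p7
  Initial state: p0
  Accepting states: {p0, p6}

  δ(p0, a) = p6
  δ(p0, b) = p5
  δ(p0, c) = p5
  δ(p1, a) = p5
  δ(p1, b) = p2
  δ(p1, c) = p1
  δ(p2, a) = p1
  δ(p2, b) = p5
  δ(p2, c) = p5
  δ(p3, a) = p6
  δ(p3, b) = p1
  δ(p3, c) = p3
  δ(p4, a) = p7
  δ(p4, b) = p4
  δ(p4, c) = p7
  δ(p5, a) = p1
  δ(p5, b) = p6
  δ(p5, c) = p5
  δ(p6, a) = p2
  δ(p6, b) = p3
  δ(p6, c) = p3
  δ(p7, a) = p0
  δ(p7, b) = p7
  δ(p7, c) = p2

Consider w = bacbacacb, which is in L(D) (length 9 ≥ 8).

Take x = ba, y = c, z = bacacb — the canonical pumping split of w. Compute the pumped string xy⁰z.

babacacb

xy⁰z = xz = ba·bacacb = babacacb.
Reading y = c takes D from p1 back to p1, so after x the machine is still in p1, and z then leads to the accepting state p6. Hence babacacb ∈ L(D).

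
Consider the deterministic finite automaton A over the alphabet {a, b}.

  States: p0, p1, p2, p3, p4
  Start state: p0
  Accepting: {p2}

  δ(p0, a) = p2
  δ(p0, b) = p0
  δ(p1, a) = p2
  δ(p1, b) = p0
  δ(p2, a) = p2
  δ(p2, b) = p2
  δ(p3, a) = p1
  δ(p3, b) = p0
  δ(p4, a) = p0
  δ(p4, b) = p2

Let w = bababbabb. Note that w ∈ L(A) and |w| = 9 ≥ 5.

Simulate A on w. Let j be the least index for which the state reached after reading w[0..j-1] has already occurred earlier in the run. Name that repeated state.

p0

State sequence: p0 -b-> p0 -a-> p2 -b-> p2 -a-> p2 -b-> p2 -b-> p2 -a-> p2 -b-> p2 -b-> p2
First repeat at step 1: p0 was already visited.

The earliest repeat is at step j = 1: A is in p0, which it already visited at step i = 0.
The DFA has 5 states, so the proof of the pumping lemma guarantees a repeated state among the first 5+1 visited; the segment between the two visits is the pumpable y.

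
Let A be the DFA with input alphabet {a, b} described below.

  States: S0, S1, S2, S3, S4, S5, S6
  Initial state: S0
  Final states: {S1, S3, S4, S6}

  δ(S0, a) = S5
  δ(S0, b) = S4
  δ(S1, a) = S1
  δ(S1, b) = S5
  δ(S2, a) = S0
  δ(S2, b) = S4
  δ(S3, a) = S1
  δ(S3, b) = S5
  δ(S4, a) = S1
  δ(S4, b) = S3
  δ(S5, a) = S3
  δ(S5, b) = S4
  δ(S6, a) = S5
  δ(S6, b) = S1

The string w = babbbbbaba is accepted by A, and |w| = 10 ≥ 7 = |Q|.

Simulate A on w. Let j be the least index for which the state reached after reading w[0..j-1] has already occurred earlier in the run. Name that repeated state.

S4

State sequence: S0 -b-> S4 -a-> S1 -b-> S5 -b-> S4 -b-> S3 -b-> S5 -b-> S4 -a-> S1 -b-> S5 -a-> S3
First repeat at step 4: S4 was already visited.

The earliest repeat is at step j = 4: A is in S4, which it already visited at step i = 1.
Pumping length from the standard proof: p = 7 (the number of states). The repeated state found above gives |xy| = j ≤ 7 and |y| = j − i ≥ 1.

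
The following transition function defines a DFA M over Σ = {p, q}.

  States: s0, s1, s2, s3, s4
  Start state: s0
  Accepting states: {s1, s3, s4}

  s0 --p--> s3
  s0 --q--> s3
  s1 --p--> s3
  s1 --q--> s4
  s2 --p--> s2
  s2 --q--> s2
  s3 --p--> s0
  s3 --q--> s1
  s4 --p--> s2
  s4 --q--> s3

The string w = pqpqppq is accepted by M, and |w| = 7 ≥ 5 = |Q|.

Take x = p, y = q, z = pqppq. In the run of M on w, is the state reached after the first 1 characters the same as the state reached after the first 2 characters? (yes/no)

no

Run of M on the first 2 characters of w = p q:
  step 0: s0  (start)
  step 1: s3  (read p: s0→s3)
  step 2: s1  (read q: s3→s1)

After x (step 1): s3. After xy (step 2): s1.
They differ (s3 ≠ s1), so y is not a cycle from the state after x; this split is not the one the pumping-lemma construction produces, and pumping y need not keep the string in L(M).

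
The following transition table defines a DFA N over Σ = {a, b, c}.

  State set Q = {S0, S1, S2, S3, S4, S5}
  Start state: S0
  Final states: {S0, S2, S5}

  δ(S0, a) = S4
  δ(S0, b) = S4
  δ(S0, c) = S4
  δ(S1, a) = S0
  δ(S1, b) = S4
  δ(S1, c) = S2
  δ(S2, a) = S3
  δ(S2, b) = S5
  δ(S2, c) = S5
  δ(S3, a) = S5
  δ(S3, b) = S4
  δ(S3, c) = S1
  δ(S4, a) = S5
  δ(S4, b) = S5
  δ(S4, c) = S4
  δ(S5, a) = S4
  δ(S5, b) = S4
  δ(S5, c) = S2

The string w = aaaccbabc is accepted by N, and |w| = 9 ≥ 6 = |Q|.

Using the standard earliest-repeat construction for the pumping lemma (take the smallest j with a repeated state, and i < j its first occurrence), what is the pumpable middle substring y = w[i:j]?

aa

State sequence: S0 -a-> S4 -a-> S5 -a-> S4 -c-> S4 -c-> S4 -b-> S5 -a-> S4 -b-> S5 -c-> S2
First repeat at step 3: S4 was already visited.

So i = 1, j = 3, giving x = w[0:1] = a, y = w[1:3] = aa, z = w[3:9] = ccbabc.
Check: |xy| = 3 ≤ 6 and |y| = 2 ≥ 1. Reading y takes N from S4 back to S4, so every xyⁱz is accepted.
Since N has 6 states, any run of length ≥ 6 visits 6+1 states, so by pigeonhole some state repeats within the first 6 steps — that repeat gives the pumpable loop.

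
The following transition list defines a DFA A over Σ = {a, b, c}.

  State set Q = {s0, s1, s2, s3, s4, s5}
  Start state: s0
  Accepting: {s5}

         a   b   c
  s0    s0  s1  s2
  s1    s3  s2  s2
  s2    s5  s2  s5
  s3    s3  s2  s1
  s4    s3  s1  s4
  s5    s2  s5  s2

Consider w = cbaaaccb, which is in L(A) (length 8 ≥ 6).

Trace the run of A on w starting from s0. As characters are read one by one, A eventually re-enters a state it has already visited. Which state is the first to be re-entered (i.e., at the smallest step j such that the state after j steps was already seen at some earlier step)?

Run of A on w = c b a a a c c b:
  step 0: s0  (start)
  step 1: s2  (read c: s0→s2)
  step 2: s2  (read b: s2→s2)   ← first repeat (s2 seen earlier)
  step 3: s5  (read a: s2→s5)
  step 4: s2  (read a: s5→s2)
  step 5: s5  (read a: s2→s5)
  step 6: s2  (read c: s5→s2)
  step 7: s5  (read c: s2→s5)
  step 8: s5  (read b: s5→s5)

The earliest repeat is at step j = 2: A is in s2, which it already visited at step i = 1.
Pumping length from the standard proof: p = 6 (the number of states). The repeated state found above gives |xy| = j ≤ 6 and |y| = j − i ≥ 1.

s2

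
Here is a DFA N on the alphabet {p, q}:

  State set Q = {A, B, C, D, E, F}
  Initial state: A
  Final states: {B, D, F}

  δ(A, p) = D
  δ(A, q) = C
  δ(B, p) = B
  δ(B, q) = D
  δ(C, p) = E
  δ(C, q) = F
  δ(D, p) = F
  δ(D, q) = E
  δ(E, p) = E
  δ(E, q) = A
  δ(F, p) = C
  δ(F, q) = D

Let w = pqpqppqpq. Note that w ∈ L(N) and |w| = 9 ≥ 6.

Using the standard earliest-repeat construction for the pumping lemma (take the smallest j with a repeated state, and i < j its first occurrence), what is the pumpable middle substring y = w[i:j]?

p

Run of N on w = p q p q p p q p q:
  step 0: A  (start)
  step 1: D  (read p: A→D)
  step 2: E  (read q: D→E)
  step 3: E  (read p: E→E)   ← first repeat (E seen earlier)
  step 4: A  (read q: E→A)
  step 5: D  (read p: A→D)
  step 6: F  (read p: D→F)
  step 7: D  (read q: F→D)
  step 8: F  (read p: D→F)
  step 9: D  (read q: F→D)

So i = 2, j = 3, giving x = w[0:2] = pq, y = w[2:3] = p, z = w[3:9] = qppqpq.
Check: |xy| = 3 ≤ 6 and |y| = 1 ≥ 1. Reading y takes N from E back to E, so every xyⁱz is accepted.
Since N has 6 states, any run of length ≥ 6 visits 6+1 states, so by pigeonhole some state repeats within the first 6 steps — that repeat gives the pumpable loop.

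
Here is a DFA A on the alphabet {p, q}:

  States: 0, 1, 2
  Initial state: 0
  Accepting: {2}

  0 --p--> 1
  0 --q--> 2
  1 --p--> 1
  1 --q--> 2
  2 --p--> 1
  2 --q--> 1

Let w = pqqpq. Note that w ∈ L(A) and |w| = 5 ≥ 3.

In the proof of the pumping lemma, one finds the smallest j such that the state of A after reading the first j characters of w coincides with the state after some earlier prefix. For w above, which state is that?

State sequence: 0 -p-> 1 -q-> 2 -q-> 1 -p-> 1 -q-> 2
First repeat at step 3: 1 was already visited.

The earliest repeat is at step j = 3: A is in 1, which it already visited at step i = 1.

1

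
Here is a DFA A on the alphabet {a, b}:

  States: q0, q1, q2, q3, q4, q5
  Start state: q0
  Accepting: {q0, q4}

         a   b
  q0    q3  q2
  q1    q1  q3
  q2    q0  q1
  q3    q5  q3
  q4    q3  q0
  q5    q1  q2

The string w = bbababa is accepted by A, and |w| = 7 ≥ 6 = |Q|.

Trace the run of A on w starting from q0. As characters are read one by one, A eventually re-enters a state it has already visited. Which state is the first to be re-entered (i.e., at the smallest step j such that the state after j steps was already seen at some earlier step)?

q1

State sequence: q0 -b-> q2 -b-> q1 -a-> q1 -b-> q3 -a-> q5 -b-> q2 -a-> q0
First repeat at step 3: q1 was already visited.

The earliest repeat is at step j = 3: A is in q1, which it already visited at step i = 2.
Since A has 6 states, any run of length ≥ 6 visits 6+1 states, so by pigeonhole some state repeats within the first 6 steps — that repeat gives the pumpable loop.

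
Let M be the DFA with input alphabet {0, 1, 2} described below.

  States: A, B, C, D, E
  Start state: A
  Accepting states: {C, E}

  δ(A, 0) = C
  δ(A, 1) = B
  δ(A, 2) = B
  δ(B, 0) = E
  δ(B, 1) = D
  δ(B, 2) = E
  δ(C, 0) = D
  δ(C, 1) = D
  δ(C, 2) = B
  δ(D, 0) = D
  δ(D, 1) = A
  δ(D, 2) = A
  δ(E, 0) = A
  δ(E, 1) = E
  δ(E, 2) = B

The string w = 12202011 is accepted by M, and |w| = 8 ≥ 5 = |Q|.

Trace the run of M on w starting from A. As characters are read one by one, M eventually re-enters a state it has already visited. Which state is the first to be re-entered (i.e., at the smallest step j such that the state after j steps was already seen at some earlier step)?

State sequence: A -1-> B -2-> E -2-> B -0-> E -2-> B -0-> E -1-> E -1-> E
First repeat at step 3: B was already visited.

The earliest repeat is at step j = 3: M is in B, which it already visited at step i = 1.
The DFA has 5 states, so the proof of the pumping lemma guarantees a repeated state among the first 5+1 visited; the segment between the two visits is the pumpable y.

B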